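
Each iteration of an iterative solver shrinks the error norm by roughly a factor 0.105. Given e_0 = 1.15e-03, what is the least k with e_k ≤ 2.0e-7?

After k steps, e_k ≈ 1.15e-03·0.105^k.
Need 0.105^k ≤ 2.0e-7/1.15e-03 = 0.000173913.
k ≥ ln(0.000173913)/ln(0.105) = -8.6570/-2.25379 = 3.841.
Smallest integer k = 4.

4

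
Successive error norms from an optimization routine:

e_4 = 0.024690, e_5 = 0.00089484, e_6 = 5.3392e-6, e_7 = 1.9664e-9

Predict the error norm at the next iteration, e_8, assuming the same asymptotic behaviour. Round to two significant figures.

9.8e-15

First estimate the order: p ≈ ln(e_7/e_6) / ln(e_6/e_5) = ln(1.9664e-9/5.3392e-6)/ln(5.3392e-6/0.00089484) = ln(0.000368295)/ln(0.00596665) ≈ 1.5438.
Then e_8 ≈ e_7·(e_7/e_6)^p = 1.9664e-9·(0.000368295)^1.5438 = 1.9664e-9·4.99911e-06 ≈ 9.83e-15.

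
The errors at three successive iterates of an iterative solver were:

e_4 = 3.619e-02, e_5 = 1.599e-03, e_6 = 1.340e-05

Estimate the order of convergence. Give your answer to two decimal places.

1.53

p ≈ ln(e_6/e_5) / ln(e_5/e_4)
  = ln(1.340e-05/1.599e-03) / ln(1.599e-03/3.619e-02)
  = ln(0.00838024) / ln(0.0441835)
  = -4.78188 / -3.11940 ≈ 1.53295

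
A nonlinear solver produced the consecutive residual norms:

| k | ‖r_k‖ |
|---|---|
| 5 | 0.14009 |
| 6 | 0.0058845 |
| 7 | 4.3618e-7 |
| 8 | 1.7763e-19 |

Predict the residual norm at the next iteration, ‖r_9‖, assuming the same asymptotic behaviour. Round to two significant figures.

1.2e-56

First estimate the order: p ≈ ln(‖r_8‖/‖r_7‖) / ln(‖r_7‖/‖r_6‖) = ln(1.7763e-19/4.3618e-7)/ln(4.3618e-7/0.0058845) = ln(4.0724e-13)/ln(7.41235e-05) ≈ 3.0000.
Then ‖r_9‖ ≈ ‖r_8‖·(‖r_8‖/‖r_7‖)^p = 1.7763e-19·(4.0724e-13)^3.0000 = 1.7763e-19·6.75385e-38 ≈ 1.2e-56.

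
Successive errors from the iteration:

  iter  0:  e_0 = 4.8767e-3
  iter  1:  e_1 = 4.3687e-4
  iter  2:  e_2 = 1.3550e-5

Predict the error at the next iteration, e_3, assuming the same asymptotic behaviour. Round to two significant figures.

9.1e-8

First estimate the order: p ≈ ln(e_2/e_1) / ln(e_1/e_0) = ln(1.3550e-5/4.3687e-4)/ln(4.3687e-4/4.8767e-3) = ln(0.0310161)/ln(0.0895831) ≈ 1.4396.
Then e_3 ≈ e_2·(e_2/e_1)^p = 1.3550e-5·(0.0310161)^1.4396 = 1.3550e-5·0.00673735 ≈ 9.129e-08.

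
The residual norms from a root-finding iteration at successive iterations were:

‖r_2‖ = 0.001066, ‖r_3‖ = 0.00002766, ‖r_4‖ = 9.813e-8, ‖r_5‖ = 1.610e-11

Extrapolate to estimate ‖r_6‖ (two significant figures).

First estimate the order: p ≈ ln(‖r_5‖/‖r_4‖) / ln(‖r_4‖/‖r_3‖) = ln(1.610e-11/9.813e-8)/ln(9.813e-8/0.00002766) = ln(0.000164068)/ln(0.00354772) ≈ 1.5449.
Then ‖r_6‖ ≈ ‖r_5‖·(‖r_5‖/‖r_4‖)^p = 1.610e-11·(0.000164068)^1.5449 = 1.610e-11·1.42099e-06 ≈ 2.288e-17.

2.3e-17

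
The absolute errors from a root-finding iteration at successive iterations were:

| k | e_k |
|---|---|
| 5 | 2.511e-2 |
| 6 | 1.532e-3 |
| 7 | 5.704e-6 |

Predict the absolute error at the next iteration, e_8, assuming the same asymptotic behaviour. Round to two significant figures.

7.9e-11

First estimate the order: p ≈ ln(e_7/e_6) / ln(e_6/e_5) = ln(5.704e-6/1.532e-3)/ln(1.532e-3/2.511e-2) = ln(0.00372324)/ln(0.0610115) ≈ 1.9999.
Then e_8 ≈ e_7·(e_7/e_6)^p = 5.704e-6·(0.00372324)^1.9999 = 5.704e-6·1.38703e-05 ≈ 7.912e-11.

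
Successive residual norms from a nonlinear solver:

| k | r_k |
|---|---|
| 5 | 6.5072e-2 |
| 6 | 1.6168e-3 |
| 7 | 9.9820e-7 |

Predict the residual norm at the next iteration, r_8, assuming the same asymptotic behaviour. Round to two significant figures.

First estimate the order: p ≈ ln(r_7/r_6) / ln(r_6/r_5) = ln(9.9820e-7/1.6168e-3)/ln(1.6168e-3/6.5072e-2) = ln(0.000617392)/ln(0.0248463) ≈ 2.0000.
Then r_8 ≈ r_7·(r_7/r_6)^p = 9.9820e-7·(0.000617392)^2.0000 = 9.9820e-7·3.81173e-07 ≈ 3.805e-13.

3.8e-13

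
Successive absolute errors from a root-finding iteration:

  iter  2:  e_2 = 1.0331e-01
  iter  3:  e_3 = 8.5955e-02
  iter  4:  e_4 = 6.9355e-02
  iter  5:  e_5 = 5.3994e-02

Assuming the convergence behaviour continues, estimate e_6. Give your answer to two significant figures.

First estimate the order: p ≈ ln(e_5/e_4) / ln(e_4/e_3) = ln(5.3994e-02/6.9355e-02)/ln(6.9355e-02/8.5955e-02) = ln(0.778516)/ln(0.806876) ≈ 1.1667.
Then e_6 ≈ e_5·(e_5/e_4)^p = 5.3994e-02·(0.778516)^1.1667 = 5.3994e-02·0.746693 ≈ 0.04032.

4.0e-2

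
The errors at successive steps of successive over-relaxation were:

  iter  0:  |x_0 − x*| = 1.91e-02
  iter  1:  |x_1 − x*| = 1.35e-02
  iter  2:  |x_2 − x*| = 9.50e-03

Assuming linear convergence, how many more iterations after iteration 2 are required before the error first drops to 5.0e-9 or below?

Rate ρ ≈ |x_2 − x*|/|x_1 − x*| = 9.50e-03/1.35e-02 = 0.7037.
After j more steps, |x_{2+j} − x*| ≈ 9.50e-03·ρ^j; need ρ^j ≤ 5.0e-9/9.50e-03 = 5.26316e-07.
j ≥ ln(5.26316e-07)/ln(0.7037) = -14.4574/-0.35140 = 41.142.
So 42 more iterations are needed.

42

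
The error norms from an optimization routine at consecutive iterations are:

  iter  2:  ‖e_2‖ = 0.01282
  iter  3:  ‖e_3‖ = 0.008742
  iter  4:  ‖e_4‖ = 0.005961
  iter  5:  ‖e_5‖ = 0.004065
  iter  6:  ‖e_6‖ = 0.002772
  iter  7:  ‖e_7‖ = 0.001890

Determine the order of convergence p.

Consecutive ratios: ‖e_7‖/‖e_6‖ = 0.001890/0.002772 = 0.681818, ‖e_6‖/‖e_5‖ = 0.002772/0.004065 = 0.681919.
p ≈ ln(0.681818)/ln(0.681919) = -0.3830/-0.3828 ≈ 1.00.
So the convergence is linear (order 1).

1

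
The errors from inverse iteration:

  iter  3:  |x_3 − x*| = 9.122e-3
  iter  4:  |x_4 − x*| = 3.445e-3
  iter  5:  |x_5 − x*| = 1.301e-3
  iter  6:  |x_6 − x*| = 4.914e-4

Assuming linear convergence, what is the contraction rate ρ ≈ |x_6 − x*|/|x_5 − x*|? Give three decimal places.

0.378

ρ ≈ |x_6 − x*|/|x_5 − x*| = 4.914e-4/1.301e-3 = 0.37771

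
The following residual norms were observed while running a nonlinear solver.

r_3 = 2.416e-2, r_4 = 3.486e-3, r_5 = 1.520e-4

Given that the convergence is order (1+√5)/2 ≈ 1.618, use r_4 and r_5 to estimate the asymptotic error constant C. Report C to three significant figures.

1.44

C ≈ r_5 / r_4^1.618
  = 1.520e-4 / (3.486e-3)^1.618
  = 1.520e-4 / 0.000105557 ≈ 1.44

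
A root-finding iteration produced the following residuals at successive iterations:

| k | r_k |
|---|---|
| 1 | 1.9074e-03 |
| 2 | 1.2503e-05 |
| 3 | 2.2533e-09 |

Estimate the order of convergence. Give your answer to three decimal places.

p ≈ ln(r_3/r_2) / ln(r_2/r_1)
  = ln(2.2533e-09/1.2503e-05) / ln(1.2503e-05/1.9074e-03)
  = ln(0.000180221) / ln(0.006555)
  = -8.621327 / -5.027527 ≈ 1.714825

1.715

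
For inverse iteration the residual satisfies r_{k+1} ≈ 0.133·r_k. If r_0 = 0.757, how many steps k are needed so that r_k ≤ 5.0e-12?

After k steps, r_k ≈ 0.757·0.133^k.
Need 0.133^k ≤ 5.0e-12/0.757 = 6.60502e-12.
k ≥ ln(6.60502e-12)/ln(0.133) = -25.7432/-2.01741 = 12.761.
Smallest integer k = 13.

13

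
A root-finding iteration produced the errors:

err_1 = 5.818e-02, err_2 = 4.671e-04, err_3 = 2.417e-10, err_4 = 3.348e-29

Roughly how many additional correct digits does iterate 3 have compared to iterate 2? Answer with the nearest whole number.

Digits gained ≈ log₁₀(err_2/err_3) = log₁₀(4.671e-04/2.417e-10) = log₁₀(1.93256e+06) ≈ 6.286.

6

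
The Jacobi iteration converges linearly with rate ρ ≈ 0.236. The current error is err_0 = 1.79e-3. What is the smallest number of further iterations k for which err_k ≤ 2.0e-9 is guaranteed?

After k steps, err_k ≈ 1.79e-3·0.236^k.
Need 0.236^k ≤ 2.0e-9/1.79e-3 = 1.11732e-06.
k ≥ ln(1.11732e-06)/ln(0.236) = -13.7046/-1.44392 = 9.491.
Smallest integer k = 10.

10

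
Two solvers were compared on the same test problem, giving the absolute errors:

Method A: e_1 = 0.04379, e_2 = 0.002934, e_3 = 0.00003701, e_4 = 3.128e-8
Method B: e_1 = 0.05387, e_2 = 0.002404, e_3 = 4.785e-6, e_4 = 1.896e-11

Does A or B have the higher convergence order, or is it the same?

B

Method A: p ≈ ln(3.128e-8/0.00003701)/ln(0.00003701/0.002934) ≈ 1.62.
Method B: p ≈ ln(1.896e-11/4.785e-6)/ln(4.785e-6/0.002404) ≈ 2.00.
Method B has the higher order (≈2.0 vs ≈1.6).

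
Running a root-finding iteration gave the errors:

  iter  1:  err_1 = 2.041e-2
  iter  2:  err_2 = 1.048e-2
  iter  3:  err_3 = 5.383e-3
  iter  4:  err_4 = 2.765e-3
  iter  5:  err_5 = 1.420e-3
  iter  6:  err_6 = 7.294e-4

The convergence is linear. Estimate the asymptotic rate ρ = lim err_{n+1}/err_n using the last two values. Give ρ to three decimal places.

0.514

ρ ≈ err_6/err_5 = 7.294e-4/1.420e-3 = 0.51366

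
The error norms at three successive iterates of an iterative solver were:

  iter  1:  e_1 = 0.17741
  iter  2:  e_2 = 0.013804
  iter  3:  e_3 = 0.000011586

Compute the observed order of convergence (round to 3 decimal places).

2.774

p ≈ ln(e_3/e_2) / ln(e_2/e_1)
  = ln(0.000011586/0.013804) / ln(0.013804/0.17741)
  = ln(0.000839322) / ln(0.0778085)
  = -7.082916 / -2.553505 ≈ 2.773802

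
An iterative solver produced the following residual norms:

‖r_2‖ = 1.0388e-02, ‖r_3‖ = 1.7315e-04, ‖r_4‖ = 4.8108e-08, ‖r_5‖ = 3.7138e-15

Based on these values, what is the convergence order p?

2

Consecutive ratios: ‖r_5‖/‖r_4‖ = 3.7138e-15/4.8108e-08 = 7.71971e-08, ‖r_4‖/‖r_3‖ = 4.8108e-08/1.7315e-04 = 0.00027784.
p ≈ ln(7.71971e-08)/ln(0.00027784) = -16.3769/-8.1885 ≈ 2.00.
So the convergence is quadratic (order 2).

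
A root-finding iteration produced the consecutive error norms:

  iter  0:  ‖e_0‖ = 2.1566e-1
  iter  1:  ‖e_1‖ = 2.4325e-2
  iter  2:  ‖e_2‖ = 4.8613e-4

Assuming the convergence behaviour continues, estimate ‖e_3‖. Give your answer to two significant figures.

First estimate the order: p ≈ ln(‖e_2‖/‖e_1‖) / ln(‖e_1‖/‖e_0‖) = ln(4.8613e-4/2.4325e-2)/ln(2.4325e-2/2.1566e-1) = ln(0.0199848)/ln(0.112793) ≈ 1.7930.
Then ‖e_3‖ ≈ ‖e_2‖·(‖e_2‖/‖e_1‖)^p = 4.8613e-4·(0.0199848)^1.7930 = 4.8613e-4·0.000897749 ≈ 4.364e-07.

4.4e-7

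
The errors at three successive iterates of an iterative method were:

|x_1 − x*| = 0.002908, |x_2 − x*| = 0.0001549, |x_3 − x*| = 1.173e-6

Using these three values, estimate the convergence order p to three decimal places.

1.665

p ≈ ln(|x_3 − x*|/|x_2 − x*|) / ln(|x_2 − x*|/|x_1 − x*|)
  = ln(1.173e-6/0.0001549) / ln(0.0001549/0.002908)
  = ln(0.00757263) / ln(0.0532669)
  = -4.883215 / -2.932440 ≈ 1.665240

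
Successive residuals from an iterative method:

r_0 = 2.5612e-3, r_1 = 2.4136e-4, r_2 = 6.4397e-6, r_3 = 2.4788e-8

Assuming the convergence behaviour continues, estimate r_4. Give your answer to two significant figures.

First estimate the order: p ≈ ln(r_3/r_2) / ln(r_2/r_1) = ln(2.4788e-8/6.4397e-6)/ln(6.4397e-6/2.4136e-4) = ln(0.00384925)/ln(0.0266809) ≈ 1.5343.
Then r_4 ≈ r_3·(r_3/r_2)^p = 2.4788e-8·(0.00384925)^1.5343 = 2.4788e-8·0.000197352 ≈ 4.892e-12.

4.9e-12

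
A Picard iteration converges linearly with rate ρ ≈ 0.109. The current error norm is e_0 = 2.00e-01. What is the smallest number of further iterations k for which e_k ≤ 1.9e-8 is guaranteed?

After k steps, e_k ≈ 2.00e-01·0.109^k.
Need 0.109^k ≤ 1.9e-8/2.00e-01 = 9.5e-08.
k ≥ ln(9.5e-08)/ln(0.109) = -16.1694/-2.21641 = 7.295.
Smallest integer k = 8.

8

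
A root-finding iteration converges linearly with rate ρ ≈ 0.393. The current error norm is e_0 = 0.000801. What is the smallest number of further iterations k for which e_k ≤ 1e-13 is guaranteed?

After k steps, e_k ≈ 0.000801·0.393^k.
Need 0.393^k ≤ 1e-13/0.000801 = 1.24844e-10.
k ≥ ln(1.24844e-10)/ln(0.393) = -22.8040/-0.93395 = 24.417.
Smallest integer k = 25.

25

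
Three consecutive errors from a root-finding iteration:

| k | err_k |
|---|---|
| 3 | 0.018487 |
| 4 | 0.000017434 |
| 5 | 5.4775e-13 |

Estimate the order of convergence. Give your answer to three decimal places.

2.480

p ≈ ln(err_5/err_4) / ln(err_4/err_3)
  = ln(5.4775e-13/0.000017434) / ln(0.000017434/0.018487)
  = ln(3.14185e-08) / ln(0.000943041)
  = -17.275869 / -6.966401 ≈ 2.479884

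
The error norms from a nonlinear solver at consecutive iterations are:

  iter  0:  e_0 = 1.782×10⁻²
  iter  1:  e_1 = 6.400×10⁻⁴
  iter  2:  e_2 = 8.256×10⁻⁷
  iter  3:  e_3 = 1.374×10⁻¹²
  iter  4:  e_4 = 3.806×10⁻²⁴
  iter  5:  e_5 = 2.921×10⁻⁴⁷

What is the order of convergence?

Consecutive ratios: e_5/e_4 = 2.921×10⁻⁴⁷/3.806×10⁻²⁴ = 7.67472e-24, e_4/e_3 = 3.806×10⁻²⁴/1.374×10⁻¹² = 2.77001e-12.
p ≈ ln(7.67472e-24)/ln(2.77001e-12) = -53.2241/-26.6122 ≈ 2.00.
So the convergence is quadratic (order 2).

2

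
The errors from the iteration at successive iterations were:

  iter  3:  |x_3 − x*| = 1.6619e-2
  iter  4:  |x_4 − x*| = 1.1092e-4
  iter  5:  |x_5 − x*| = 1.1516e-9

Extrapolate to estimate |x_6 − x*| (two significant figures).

First estimate the order: p ≈ ln(|x_5 − x*|/|x_4 − x*|) / ln(|x_4 − x*|/|x_3 − x*|) = ln(1.1516e-9/1.1092e-4)/ln(1.1092e-4/1.6619e-2) = ln(1.03823e-05)/ln(0.00667429) ≈ 2.2907.
Then |x_6 − x*| ≈ |x_5 − x*|·(|x_5 − x*|/|x_4 − x*|)^p = 1.1516e-9·(1.03823e-05)^2.2907 = 1.1516e-9·3.83552e-12 ≈ 4.417e-21.

4.4e-21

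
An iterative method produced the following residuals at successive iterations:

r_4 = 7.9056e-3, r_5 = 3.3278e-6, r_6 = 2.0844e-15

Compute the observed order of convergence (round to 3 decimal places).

p ≈ ln(r_6/r_5) / ln(r_5/r_4)
  = ln(2.0844e-15/3.3278e-6) / ln(3.3278e-6/7.9056e-3)
  = ln(6.2636e-10) / ln(0.000420942)
  = -21.191096 / -7.773016 ≈ 2.726239

2.726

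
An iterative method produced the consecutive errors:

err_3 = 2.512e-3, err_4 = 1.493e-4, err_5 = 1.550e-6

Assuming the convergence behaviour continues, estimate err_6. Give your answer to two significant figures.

First estimate the order: p ≈ ln(err_5/err_4) / ln(err_4/err_3) = ln(1.550e-6/1.493e-4)/ln(1.493e-4/2.512e-3) = ln(0.0103818)/ln(0.0594347) ≈ 1.6181.
Then err_6 ≈ err_5·(err_5/err_4)^p = 1.550e-6·(0.0103818)^1.6181 = 1.550e-6·0.000616781 ≈ 9.56e-10.

9.6e-10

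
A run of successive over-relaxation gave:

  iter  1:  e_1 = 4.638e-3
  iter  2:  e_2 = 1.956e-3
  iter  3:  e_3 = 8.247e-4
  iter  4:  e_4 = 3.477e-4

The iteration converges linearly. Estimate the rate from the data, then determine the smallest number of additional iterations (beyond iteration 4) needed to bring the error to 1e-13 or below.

26

Rate ρ ≈ e_4/e_3 = 3.477e-4/8.247e-4 = 0.4216.
After j more steps, e_{4+j} ≈ 3.477e-4·ρ^j; need ρ^j ≤ 1e-13/3.477e-4 = 2.87604e-10.
j ≥ ln(2.87604e-10)/ln(0.4216) = -21.9694/-0.86370 = 25.436.
So 26 more iterations are needed.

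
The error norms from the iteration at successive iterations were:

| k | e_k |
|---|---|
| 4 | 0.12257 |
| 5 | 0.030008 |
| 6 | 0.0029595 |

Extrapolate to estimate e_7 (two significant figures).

6.5e-5

First estimate the order: p ≈ ln(e_6/e_5) / ln(e_5/e_4) = ln(0.0029595/0.030008)/ln(0.030008/0.12257) = ln(0.0986237)/ln(0.244823) ≈ 1.6461.
Then e_7 ≈ e_6·(e_6/e_5)^p = 0.0029595·(0.0986237)^1.6461 = 0.0029595·0.0220797 ≈ 6.534e-05.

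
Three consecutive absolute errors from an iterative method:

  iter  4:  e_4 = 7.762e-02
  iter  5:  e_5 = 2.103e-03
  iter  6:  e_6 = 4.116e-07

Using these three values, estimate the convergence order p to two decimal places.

2.37

p ≈ ln(e_6/e_5) / ln(e_5/e_4)
  = ln(4.116e-07/2.103e-03) / ln(2.103e-03/7.762e-02)
  = ln(0.00019572) / ln(0.0270935)
  = -8.53883 / -3.60846 ≈ 2.36634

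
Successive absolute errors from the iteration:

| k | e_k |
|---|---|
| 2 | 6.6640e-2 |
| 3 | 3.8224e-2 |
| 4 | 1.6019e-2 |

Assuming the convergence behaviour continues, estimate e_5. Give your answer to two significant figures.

First estimate the order: p ≈ ln(e_4/e_3) / ln(e_3/e_2) = ln(1.6019e-2/3.8224e-2)/ln(3.8224e-2/6.6640e-2) = ln(0.419082)/ln(0.573589) ≈ 1.5646.
Then e_5 ≈ e_4·(e_4/e_3)^p = 1.6019e-2·(0.419082)^1.5646 = 1.6019e-2·0.256477 ≈ 0.004109.

4.1e-3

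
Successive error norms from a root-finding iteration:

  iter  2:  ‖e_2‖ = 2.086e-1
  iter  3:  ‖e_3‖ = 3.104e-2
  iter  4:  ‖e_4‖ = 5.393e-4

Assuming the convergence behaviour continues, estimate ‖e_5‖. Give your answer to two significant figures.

First estimate the order: p ≈ ln(‖e_4‖/‖e_3‖) / ln(‖e_3‖/‖e_2‖) = ln(5.393e-4/3.104e-2)/ln(3.104e-2/2.086e-1) = ln(0.0173744)/ln(0.148802) ≈ 2.1273.
Then ‖e_5‖ ≈ ‖e_4‖·(‖e_4‖/‖e_3‖)^p = 5.393e-4·(0.0173744)^2.1273 = 5.393e-4·0.000180202 ≈ 9.718e-08.

9.7e-8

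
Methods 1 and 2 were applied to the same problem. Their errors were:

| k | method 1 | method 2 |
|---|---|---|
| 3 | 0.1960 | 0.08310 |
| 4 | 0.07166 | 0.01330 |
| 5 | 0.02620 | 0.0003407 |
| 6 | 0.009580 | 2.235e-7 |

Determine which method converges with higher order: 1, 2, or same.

Method 1: p ≈ ln(0.009580/0.02620)/ln(0.02620/0.07166) ≈ 1.00.
Method 2: p ≈ ln(2.235e-7/0.0003407)/ln(0.0003407/0.01330) ≈ 2.00.
Method 2 has the higher order (≈2.0 vs ≈1.0).

2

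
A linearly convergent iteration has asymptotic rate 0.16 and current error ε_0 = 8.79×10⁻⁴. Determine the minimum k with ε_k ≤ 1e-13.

After k steps, ε_k ≈ 8.79×10⁻⁴·0.16^k.
Need 0.16^k ≤ 1e-13/8.79×10⁻⁴ = 1.13766e-10.
k ≥ ln(1.13766e-10)/ln(0.16) = -22.8969/-1.83258 = 12.494.
Smallest integer k = 13.

13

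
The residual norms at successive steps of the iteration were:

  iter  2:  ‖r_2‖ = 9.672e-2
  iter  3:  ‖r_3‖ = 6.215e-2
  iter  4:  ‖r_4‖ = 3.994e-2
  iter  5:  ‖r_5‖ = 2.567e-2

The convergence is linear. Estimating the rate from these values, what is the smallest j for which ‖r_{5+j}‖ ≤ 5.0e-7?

Rate ρ ≈ ‖r_5‖/‖r_4‖ = 2.567e-2/3.994e-2 = 0.6427.
After j more steps, ‖r_{5+j}‖ ≈ 2.567e-2·ρ^j; need ρ^j ≤ 5.0e-7/2.567e-2 = 1.9478e-05.
j ≥ ln(1.9478e-05)/ln(0.6427) = -10.8462/-0.44208 = 24.534.
So 25 more iterations are needed.

25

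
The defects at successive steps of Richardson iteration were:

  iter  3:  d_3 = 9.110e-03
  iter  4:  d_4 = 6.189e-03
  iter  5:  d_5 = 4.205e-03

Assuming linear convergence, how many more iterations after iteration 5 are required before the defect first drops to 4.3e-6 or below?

18

Rate ρ ≈ d_5/d_4 = 4.205e-03/6.189e-03 = 0.6794.
After j more steps, d_{5+j} ≈ 4.205e-03·ρ^j; need ρ^j ≤ 4.3e-6/4.205e-03 = 0.00102259.
j ≥ ln(0.00102259)/ln(0.6794) = -6.8854/-0.38655 = 17.812.
So 18 more iterations are needed.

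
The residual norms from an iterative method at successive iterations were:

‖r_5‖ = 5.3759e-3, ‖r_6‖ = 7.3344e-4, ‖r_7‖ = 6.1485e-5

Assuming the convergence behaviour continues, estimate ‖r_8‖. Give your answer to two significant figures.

First estimate the order: p ≈ ln(‖r_7‖/‖r_6‖) / ln(‖r_6‖/‖r_5‖) = ln(6.1485e-5/7.3344e-4)/ln(7.3344e-4/5.3759e-3) = ln(0.083831)/ln(0.136431) ≈ 1.2445.
Then ‖r_8‖ ≈ ‖r_7‖·(‖r_7‖/‖r_6‖)^p = 6.1485e-5·(0.083831)^1.2445 = 6.1485e-5·0.0457275 ≈ 2.812e-06.

2.8e-6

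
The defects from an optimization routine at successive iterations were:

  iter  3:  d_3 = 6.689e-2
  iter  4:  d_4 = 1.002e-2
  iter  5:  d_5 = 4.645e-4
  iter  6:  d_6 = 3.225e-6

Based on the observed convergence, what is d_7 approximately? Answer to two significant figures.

First estimate the order: p ≈ ln(d_6/d_5) / ln(d_5/d_4) = ln(3.225e-6/4.645e-4)/ln(4.645e-4/1.002e-2) = ln(0.00694295)/ln(0.0463573) ≈ 1.6182.
Then d_7 ≈ d_6·(d_6/d_5)^p = 3.225e-6·(0.00694295)^1.6182 = 3.225e-6·0.000321504 ≈ 1.037e-09.

1.0e-9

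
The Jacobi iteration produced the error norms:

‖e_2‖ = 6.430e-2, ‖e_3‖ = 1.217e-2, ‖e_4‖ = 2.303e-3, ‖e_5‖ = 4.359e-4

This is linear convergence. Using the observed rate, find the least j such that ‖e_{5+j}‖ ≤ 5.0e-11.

Rate ρ ≈ ‖e_5‖/‖e_4‖ = 4.359e-4/2.303e-3 = 0.1893.
After j more steps, ‖e_{5+j}‖ ≈ 4.359e-4·ρ^j; need ρ^j ≤ 5.0e-11/4.359e-4 = 1.14705e-07.
j ≥ ln(1.14705e-07)/ln(0.1893) = -15.9809/-1.66442 = 9.601.
So 10 more iterations are needed.

10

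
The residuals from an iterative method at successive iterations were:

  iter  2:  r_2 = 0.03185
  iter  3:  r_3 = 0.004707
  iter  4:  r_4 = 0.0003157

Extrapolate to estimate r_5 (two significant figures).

6.9e-6

First estimate the order: p ≈ ln(r_4/r_3) / ln(r_3/r_2) = ln(0.0003157/0.004707)/ln(0.004707/0.03185) = ln(0.0670703)/ln(0.147786) ≈ 1.4132.
Then r_5 ≈ r_4·(r_4/r_3)^p = 0.0003157·(0.0670703)^1.4132 = 0.0003157·0.021961 ≈ 6.933e-06.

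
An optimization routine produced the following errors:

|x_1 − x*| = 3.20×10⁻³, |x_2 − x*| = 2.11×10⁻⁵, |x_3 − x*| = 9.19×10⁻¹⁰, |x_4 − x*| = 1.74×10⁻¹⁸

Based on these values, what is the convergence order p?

2

Consecutive ratios: |x_4 − x*|/|x_3 − x*| = 1.74×10⁻¹⁸/9.19×10⁻¹⁰ = 1.89336e-09, |x_3 − x*|/|x_2 − x*| = 9.19×10⁻¹⁰/2.11×10⁻⁵ = 4.35545e-05.
p ≈ ln(1.89336e-09)/ln(4.35545e-05) = -20.0849/-10.0415 ≈ 2.00.
So the convergence is quadratic (order 2).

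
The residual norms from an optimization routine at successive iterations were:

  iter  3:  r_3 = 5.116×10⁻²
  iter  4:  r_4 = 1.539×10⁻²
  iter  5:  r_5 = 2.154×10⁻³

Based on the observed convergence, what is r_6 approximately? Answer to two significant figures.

8.6e-5

First estimate the order: p ≈ ln(r_5/r_4) / ln(r_4/r_3) = ln(2.154×10⁻³/1.539×10⁻²)/ln(1.539×10⁻²/5.116×10⁻²) = ln(0.139961)/ln(0.300821) ≈ 1.6370.
Then r_6 ≈ r_5·(r_5/r_4)^p = 2.154×10⁻³·(0.139961)^1.6370 = 2.154×10⁻³·0.0399957 ≈ 8.615e-05.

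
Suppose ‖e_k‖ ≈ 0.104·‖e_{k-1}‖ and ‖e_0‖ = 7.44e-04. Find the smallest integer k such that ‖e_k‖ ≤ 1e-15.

After k steps, ‖e_k‖ ≈ 7.44e-04·0.104^k.
Need 0.104^k ≤ 1e-15/7.44e-04 = 1.34409e-12.
k ≥ ln(1.34409e-12)/ln(0.104) = -27.3353/-2.26336 = 12.077.
Smallest integer k = 13.

13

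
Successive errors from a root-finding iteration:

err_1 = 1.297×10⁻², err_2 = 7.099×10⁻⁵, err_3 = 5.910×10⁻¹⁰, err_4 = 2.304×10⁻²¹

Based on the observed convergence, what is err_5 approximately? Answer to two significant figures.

First estimate the order: p ≈ ln(err_4/err_3) / ln(err_3/err_2) = ln(2.304×10⁻²¹/5.910×10⁻¹⁰)/ln(5.910×10⁻¹⁰/7.099×10⁻⁵) = ln(3.89848e-12)/ln(8.32512e-06) ≈ 2.2461.
Then err_5 ≈ err_4·(err_4/err_3)^p = 2.304×10⁻²¹·(3.89848e-12)^2.2461 = 2.304×10⁻²¹·2.36597e-26 ≈ 5.451e-47.

5.5e-47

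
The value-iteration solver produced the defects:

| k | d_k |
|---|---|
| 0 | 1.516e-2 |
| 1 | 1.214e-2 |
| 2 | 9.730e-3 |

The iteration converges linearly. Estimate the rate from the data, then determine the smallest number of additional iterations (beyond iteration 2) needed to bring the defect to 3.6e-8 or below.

Rate ρ ≈ d_2/d_1 = 9.730e-3/1.214e-2 = 0.8015.
After j more steps, d_{2+j} ≈ 9.730e-3·ρ^j; need ρ^j ≤ 3.6e-8/9.730e-3 = 3.6999e-06.
j ≥ ln(3.6999e-06)/ln(0.8015) = -12.5072/-0.22127 = 56.525.
So 57 more iterations are needed.

57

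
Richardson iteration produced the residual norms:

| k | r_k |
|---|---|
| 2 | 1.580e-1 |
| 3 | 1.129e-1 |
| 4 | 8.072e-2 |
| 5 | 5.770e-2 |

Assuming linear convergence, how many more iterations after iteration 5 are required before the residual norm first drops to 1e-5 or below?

26

Rate ρ ≈ r_5/r_4 = 5.770e-2/8.072e-2 = 0.7148.
After j more steps, r_{5+j} ≈ 5.770e-2·ρ^j; need ρ^j ≤ 1e-5/5.770e-2 = 0.00017331.
j ≥ ln(0.00017331)/ln(0.7148) = -8.6604/-0.33575 = 25.794.
So 26 more iterations are needed.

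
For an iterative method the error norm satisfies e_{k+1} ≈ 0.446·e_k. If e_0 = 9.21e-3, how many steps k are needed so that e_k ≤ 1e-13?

32

After k steps, e_k ≈ 9.21e-3·0.446^k.
Need 0.446^k ≤ 1e-13/9.21e-3 = 1.08578e-11.
k ≥ ln(1.08578e-11)/ln(0.446) = -25.2461/-0.80744 = 31.267.
Smallest integer k = 32.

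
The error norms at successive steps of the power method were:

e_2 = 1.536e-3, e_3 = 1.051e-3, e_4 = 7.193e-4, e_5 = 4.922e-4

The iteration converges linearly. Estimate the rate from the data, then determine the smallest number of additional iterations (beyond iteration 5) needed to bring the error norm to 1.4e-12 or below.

52

Rate ρ ≈ e_5/e_4 = 4.922e-4/7.193e-4 = 0.6843.
After j more steps, e_{5+j} ≈ 4.922e-4·ρ^j; need ρ^j ≤ 1.4e-12/4.922e-4 = 2.84437e-09.
j ≥ ln(2.84437e-09)/ln(0.6843) = -19.6779/-0.37936 = 51.871.
So 52 more iterations are needed.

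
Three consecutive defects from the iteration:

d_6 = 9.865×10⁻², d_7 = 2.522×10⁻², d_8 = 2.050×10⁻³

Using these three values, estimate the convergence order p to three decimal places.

1.840

p ≈ ln(d_8/d_7) / ln(d_7/d_6)
  = ln(2.050×10⁻³/2.522×10⁻²) / ln(2.522×10⁻²/9.865×10⁻²)
  = ln(0.0812847) / ln(0.255651)
  = -2.509797 / -1.363942 ≈ 1.840105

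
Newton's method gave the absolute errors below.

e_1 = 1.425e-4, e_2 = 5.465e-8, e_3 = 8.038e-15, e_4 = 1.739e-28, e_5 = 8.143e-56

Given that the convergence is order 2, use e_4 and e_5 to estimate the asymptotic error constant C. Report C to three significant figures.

2.69

C ≈ e_5 / e_4^2
  = 8.143e-56 / (1.739e-28)^2
  = 8.143e-56 / 3.02412e-56 ≈ 2.6927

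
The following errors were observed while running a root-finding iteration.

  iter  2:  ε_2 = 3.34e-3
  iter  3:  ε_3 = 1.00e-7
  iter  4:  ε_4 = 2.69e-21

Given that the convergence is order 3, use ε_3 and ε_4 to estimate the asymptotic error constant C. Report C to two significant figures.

2.7

C ≈ ε_4 / ε_3^3
  = 2.69e-21 / (1.00e-7)^3
  = 2.69e-21 / 1e-21 ≈ 2.69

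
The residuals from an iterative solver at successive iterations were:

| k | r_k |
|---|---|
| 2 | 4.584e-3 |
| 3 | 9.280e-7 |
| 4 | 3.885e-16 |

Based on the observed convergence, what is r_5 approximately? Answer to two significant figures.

First estimate the order: p ≈ ln(r_4/r_3) / ln(r_3/r_2) = ln(3.885e-16/9.280e-7)/ln(9.280e-7/4.584e-3) = ln(4.18642e-10)/ln(0.000202443) ≈ 2.5390.
Then r_5 ≈ r_4·(r_4/r_3)^p = 3.885e-16·(4.18642e-10)^2.5390 = 3.885e-16·1.54475e-24 ≈ 6.001e-40.

6.0e-40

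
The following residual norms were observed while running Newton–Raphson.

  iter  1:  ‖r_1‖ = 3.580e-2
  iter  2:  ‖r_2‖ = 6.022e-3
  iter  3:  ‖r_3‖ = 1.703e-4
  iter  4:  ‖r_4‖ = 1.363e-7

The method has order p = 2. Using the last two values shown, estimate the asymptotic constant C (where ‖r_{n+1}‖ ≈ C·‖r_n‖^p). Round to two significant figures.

C ≈ ‖r_4‖ / ‖r_3‖^2
  = 1.363e-7 / (1.703e-4)^2
  = 1.363e-7 / 2.90021e-08 ≈ 4.6997

4.7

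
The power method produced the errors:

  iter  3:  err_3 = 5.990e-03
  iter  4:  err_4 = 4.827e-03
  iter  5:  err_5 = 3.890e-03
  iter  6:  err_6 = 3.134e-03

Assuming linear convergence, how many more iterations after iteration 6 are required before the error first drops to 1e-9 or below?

70

Rate ρ ≈ err_6/err_5 = 3.134e-03/3.890e-03 = 0.8057.
After j more steps, err_{6+j} ≈ 3.134e-03·ρ^j; need ρ^j ≤ 1e-9/3.134e-03 = 3.19081e-07.
j ≥ ln(3.19081e-07)/ln(0.8057) = -14.9578/-0.21604 = 69.236.
So 70 more iterations are needed.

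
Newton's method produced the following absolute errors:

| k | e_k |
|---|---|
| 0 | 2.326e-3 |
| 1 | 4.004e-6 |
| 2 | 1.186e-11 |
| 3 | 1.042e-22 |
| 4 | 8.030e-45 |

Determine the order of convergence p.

2

Consecutive ratios: e_4/e_3 = 8.030e-45/1.042e-22 = 7.70633e-23, e_3/e_2 = 1.042e-22/1.186e-11 = 8.78583e-12.
p ≈ ln(7.70633e-23)/ln(8.78583e-12) = -50.9174/-25.4579 ≈ 2.00.
So the convergence is quadratic (order 2).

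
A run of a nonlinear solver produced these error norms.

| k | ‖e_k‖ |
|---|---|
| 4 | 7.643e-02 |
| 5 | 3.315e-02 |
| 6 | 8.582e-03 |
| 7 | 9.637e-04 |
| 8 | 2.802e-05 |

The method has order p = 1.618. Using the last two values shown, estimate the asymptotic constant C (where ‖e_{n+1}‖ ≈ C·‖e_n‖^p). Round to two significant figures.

C ≈ ‖e_8‖ / ‖e_7‖^1.618
  = 2.802e-05 / (9.637e-04)^1.618
  = 2.802e-05 / 1.31831e-05 ≈ 2.1254

2.1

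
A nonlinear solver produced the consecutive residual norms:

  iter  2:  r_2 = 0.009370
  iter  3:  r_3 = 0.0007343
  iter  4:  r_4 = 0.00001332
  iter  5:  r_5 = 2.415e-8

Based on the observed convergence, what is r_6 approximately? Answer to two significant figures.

First estimate the order: p ≈ ln(r_5/r_4) / ln(r_4/r_3) = ln(2.415e-8/0.00001332)/ln(0.00001332/0.0007343) = ln(0.00181306)/ln(0.0181397) ≈ 1.5744.
Then r_6 ≈ r_5·(r_5/r_4)^p = 2.415e-8·(0.00181306)^1.5744 = 2.415e-8·4.82663e-05 ≈ 1.166e-12.

1.2e-12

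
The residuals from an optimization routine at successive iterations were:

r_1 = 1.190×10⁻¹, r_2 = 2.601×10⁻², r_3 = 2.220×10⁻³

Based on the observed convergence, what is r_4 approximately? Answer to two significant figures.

First estimate the order: p ≈ ln(r_3/r_2) / ln(r_2/r_1) = ln(2.220×10⁻³/2.601×10⁻²)/ln(2.601×10⁻²/1.190×10⁻¹) = ln(0.0853518)/ln(0.218571) ≈ 1.6184.
Then r_4 ≈ r_3·(r_3/r_2)^p = 2.220×10⁻³·(0.0853518)^1.6184 = 2.220×10⁻³·0.0186326 ≈ 4.136e-05.

4.1e-5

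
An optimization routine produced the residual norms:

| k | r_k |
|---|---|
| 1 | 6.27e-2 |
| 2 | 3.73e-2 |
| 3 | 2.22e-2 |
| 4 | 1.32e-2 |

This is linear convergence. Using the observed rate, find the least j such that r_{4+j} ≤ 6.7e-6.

15

Rate ρ ≈ r_4/r_3 = 1.32e-2/2.22e-2 = 0.5946.
After j more steps, r_{4+j} ≈ 1.32e-2·ρ^j; need ρ^j ≤ 6.7e-6/1.32e-2 = 0.000507576.
j ≥ ln(0.000507576)/ln(0.5946) = -7.5859/-0.51987 = 14.592.
So 15 more iterations are needed.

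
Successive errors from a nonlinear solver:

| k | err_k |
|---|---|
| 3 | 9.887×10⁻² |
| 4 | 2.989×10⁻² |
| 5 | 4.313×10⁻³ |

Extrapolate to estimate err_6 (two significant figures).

1.9e-4

First estimate the order: p ≈ ln(err_5/err_4) / ln(err_4/err_3) = ln(4.313×10⁻³/2.989×10⁻²)/ln(2.989×10⁻²/9.887×10⁻²) = ln(0.144296)/ln(0.302316) ≈ 1.6183.
Then err_6 ≈ err_5·(err_5/err_4)^p = 4.313×10⁻³·(0.144296)^1.6183 = 4.313×10⁻³·0.0435934 ≈ 0.000188.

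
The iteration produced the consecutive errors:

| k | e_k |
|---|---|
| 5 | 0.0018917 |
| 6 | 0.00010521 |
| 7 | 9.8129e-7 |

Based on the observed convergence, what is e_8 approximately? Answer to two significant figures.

First estimate the order: p ≈ ln(e_7/e_6) / ln(e_6/e_5) = ln(9.8129e-7/0.00010521)/ln(0.00010521/0.0018917) = ln(0.00932697)/ln(0.0556166) ≈ 1.6180.
Then e_8 ≈ e_7·(e_7/e_6)^p = 9.8129e-7·(0.00932697)^1.6180 = 9.8129e-7·0.000518848 ≈ 5.091e-10.

5.1e-10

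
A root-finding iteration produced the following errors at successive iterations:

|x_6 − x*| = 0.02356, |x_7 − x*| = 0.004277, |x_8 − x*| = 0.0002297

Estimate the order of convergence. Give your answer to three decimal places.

p ≈ ln(|x_8 − x*|/|x_7 − x*|) / ln(|x_7 − x*|/|x_6 − x*|)
  = ln(0.0002297/0.004277) / ln(0.004277/0.02356)
  = ln(0.0537059) / ln(0.181537)
  = -2.924232 / -1.706296 ≈ 1.713789

1.714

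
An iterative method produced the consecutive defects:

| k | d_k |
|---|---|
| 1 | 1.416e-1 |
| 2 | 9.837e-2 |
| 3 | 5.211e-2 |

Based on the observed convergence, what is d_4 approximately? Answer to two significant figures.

1.7e-2

First estimate the order: p ≈ ln(d_3/d_2) / ln(d_2/d_1) = ln(5.211e-2/9.837e-2)/ln(9.837e-2/1.416e-1) = ln(0.529735)/ln(0.694703) ≈ 1.7442.
Then d_4 ≈ d_3·(d_3/d_2)^p = 5.211e-2·(0.529735)^1.7442 = 5.211e-2·0.330144 ≈ 0.0172.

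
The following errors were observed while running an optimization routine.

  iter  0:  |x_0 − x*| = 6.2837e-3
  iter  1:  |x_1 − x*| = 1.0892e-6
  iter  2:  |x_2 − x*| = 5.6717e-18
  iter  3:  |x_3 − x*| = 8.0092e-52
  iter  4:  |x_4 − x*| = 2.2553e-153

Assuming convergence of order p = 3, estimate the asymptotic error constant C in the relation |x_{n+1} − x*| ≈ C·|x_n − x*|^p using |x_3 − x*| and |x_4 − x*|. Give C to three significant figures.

4.39

C ≈ |x_4 − x*| / |x_3 − x*|^3
  = 2.2553e-153 / (8.0092e-52)^3
  = 2.2553e-153 / 5.13768e-154 ≈ 4.3897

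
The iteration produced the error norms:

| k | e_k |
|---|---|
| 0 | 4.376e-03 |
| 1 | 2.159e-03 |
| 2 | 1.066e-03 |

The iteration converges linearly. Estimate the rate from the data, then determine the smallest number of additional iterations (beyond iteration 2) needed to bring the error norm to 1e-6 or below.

Rate ρ ≈ e_2/e_1 = 1.066e-03/2.159e-03 = 0.4937.
After j more steps, e_{2+j} ≈ 1.066e-03·ρ^j; need ρ^j ≤ 1e-6/1.066e-03 = 0.000938086.
j ≥ ln(0.000938086)/ln(0.4937) = -6.9717/-0.70583 = 9.877.
So 10 more iterations are needed.

10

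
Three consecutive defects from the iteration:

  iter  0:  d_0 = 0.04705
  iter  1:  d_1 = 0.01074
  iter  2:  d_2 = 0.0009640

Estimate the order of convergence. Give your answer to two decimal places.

1.63

p ≈ ln(d_2/d_1) / ln(d_1/d_0)
  = ln(0.0009640/0.01074) / ln(0.01074/0.04705)
  = ln(0.0897579) / ln(0.228268)
  = -2.41064 / -1.47723 ≈ 1.63187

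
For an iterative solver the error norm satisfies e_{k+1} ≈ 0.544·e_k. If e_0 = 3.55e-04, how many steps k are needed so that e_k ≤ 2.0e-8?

17

After k steps, e_k ≈ 3.55e-04·0.544^k.
Need 0.544^k ≤ 2.0e-8/3.55e-04 = 5.6338e-05.
k ≥ ln(5.6338e-05)/ln(0.544) = -9.7841/-0.60881 = 16.071.
Smallest integer k = 17.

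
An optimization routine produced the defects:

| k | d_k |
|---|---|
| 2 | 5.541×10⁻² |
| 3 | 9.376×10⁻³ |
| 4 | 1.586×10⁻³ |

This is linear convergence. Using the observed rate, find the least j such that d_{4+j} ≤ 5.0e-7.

Rate ρ ≈ d_4/d_3 = 1.586×10⁻³/9.376×10⁻³ = 0.1692.
After j more steps, d_{4+j} ≈ 1.586×10⁻³·ρ^j; need ρ^j ≤ 5.0e-7/1.586×10⁻³ = 0.000315259.
j ≥ ln(0.000315259)/ln(0.1692) = -8.0621/-1.77667 = 4.538.
So 5 more iterations are needed.

5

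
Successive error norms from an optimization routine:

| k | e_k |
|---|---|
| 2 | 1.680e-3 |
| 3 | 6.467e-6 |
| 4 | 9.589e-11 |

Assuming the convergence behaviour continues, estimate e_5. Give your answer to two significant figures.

First estimate the order: p ≈ ln(e_4/e_3) / ln(e_3/e_2) = ln(9.589e-11/6.467e-6)/ln(6.467e-6/1.680e-3) = ln(1.48276e-05)/ln(0.0038494) ≈ 1.9999.
Then e_5 ≈ e_4·(e_4/e_3)^p = 9.589e-11·(1.48276e-05)^1.9999 = 9.589e-11·2.20102e-10 ≈ 2.111e-20.

2.1e-20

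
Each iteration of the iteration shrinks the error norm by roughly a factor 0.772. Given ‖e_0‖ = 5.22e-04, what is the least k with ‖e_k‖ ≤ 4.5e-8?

37

After k steps, ‖e_k‖ ≈ 5.22e-04·0.772^k.
Need 0.772^k ≤ 4.5e-8/5.22e-04 = 8.62069e-05.
k ≥ ln(8.62069e-05)/ln(0.772) = -9.3588/-0.25877 = 36.166.
Smallest integer k = 37.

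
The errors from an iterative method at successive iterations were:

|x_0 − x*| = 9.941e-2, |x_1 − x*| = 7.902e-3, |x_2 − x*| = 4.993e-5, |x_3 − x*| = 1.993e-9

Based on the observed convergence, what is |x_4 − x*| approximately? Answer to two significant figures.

First estimate the order: p ≈ ln(|x_3 − x*|/|x_2 − x*|) / ln(|x_2 − x*|/|x_1 − x*|) = ln(1.993e-9/4.993e-5)/ln(4.993e-5/7.902e-3) = ln(3.99159e-05)/ln(0.00631865) ≈ 2.0000.
Then |x_4 − x*| ≈ |x_3 − x*|·(|x_3 − x*|/|x_2 − x*|)^p = 1.993e-9·(3.99159e-05)^2.0000 = 1.993e-9·1.59328e-09 ≈ 3.175e-18.

3.2e-18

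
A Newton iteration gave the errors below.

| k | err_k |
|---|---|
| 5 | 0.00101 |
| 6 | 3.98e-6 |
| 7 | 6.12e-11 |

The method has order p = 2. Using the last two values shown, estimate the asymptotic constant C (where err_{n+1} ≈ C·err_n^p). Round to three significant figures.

3.86

C ≈ err_7 / err_6^2
  = 6.12e-11 / (3.98e-6)^2
  = 6.12e-11 / 1.58404e-11 ≈ 3.8635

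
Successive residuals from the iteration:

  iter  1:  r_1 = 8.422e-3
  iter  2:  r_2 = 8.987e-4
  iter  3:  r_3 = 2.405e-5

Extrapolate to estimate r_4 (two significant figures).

First estimate the order: p ≈ ln(r_3/r_2) / ln(r_2/r_1) = ln(2.405e-5/8.987e-4)/ln(8.987e-4/8.422e-3) = ln(0.0267609)/ln(0.106709) ≈ 1.6181.
Then r_4 ≈ r_3·(r_3/r_2)^p = 2.405e-5·(0.0267609)^1.6181 = 2.405e-5·0.00285456 ≈ 6.865e-08.

6.9e-8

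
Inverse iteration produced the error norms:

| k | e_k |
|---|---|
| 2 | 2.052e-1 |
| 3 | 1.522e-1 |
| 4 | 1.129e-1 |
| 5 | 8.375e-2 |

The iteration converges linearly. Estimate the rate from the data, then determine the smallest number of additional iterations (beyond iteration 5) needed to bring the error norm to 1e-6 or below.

Rate ρ ≈ e_5/e_4 = 8.375e-2/1.129e-1 = 0.7418.
After j more steps, e_{5+j} ≈ 8.375e-2·ρ^j; need ρ^j ≤ 1e-6/8.375e-2 = 1.19403e-05.
j ≥ ln(1.19403e-05)/ln(0.7418) = -11.3356/-0.29868 = 37.952.
So 38 more iterations are needed.

38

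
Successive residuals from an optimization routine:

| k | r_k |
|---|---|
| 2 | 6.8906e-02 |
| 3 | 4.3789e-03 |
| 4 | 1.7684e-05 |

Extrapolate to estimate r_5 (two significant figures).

First estimate the order: p ≈ ln(r_4/r_3) / ln(r_3/r_2) = ln(1.7684e-05/4.3789e-03)/ln(4.3789e-03/6.8906e-02) = ln(0.00403846)/ln(0.0635489) ≈ 2.0000.
Then r_5 ≈ r_4·(r_4/r_3)^p = 1.7684e-05·(0.00403846)^2.0000 = 1.7684e-05·1.63092e-05 ≈ 2.884e-10.

2.9e-10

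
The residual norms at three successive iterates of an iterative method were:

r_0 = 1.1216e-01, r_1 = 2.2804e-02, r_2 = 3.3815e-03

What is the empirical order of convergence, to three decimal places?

1.198

p ≈ ln(r_2/r_1) / ln(r_1/r_0)
  = ln(3.3815e-03/2.2804e-02) / ln(2.2804e-02/1.1216e-01)
  = ln(0.148285) / ln(0.203317)
  = -1.908619 / -1.592989 ≈ 1.198137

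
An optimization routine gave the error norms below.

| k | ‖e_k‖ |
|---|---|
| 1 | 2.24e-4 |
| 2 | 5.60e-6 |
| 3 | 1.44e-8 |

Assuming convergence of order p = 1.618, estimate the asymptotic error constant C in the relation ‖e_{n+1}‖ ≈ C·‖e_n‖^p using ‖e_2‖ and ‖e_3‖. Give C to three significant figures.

4.53

C ≈ ‖e_3‖ / ‖e_2‖^1.618
  = 1.44e-8 / (5.60e-6)^1.618
  = 1.44e-8 / 3.18103e-09 ≈ 4.5268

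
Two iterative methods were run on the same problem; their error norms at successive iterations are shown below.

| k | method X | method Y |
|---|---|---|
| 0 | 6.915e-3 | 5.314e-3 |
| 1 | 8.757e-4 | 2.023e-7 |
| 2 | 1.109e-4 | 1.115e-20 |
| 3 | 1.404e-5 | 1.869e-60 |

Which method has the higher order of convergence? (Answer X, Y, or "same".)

Y

Method X: p ≈ ln(1.404e-5/1.109e-4)/ln(1.109e-4/8.757e-4) ≈ 1.00.
Method Y: p ≈ ln(1.869e-60/1.115e-20)/ln(1.115e-20/2.023e-7) ≈ 3.00.
Method Y has the higher order (≈3.0 vs ≈1.0).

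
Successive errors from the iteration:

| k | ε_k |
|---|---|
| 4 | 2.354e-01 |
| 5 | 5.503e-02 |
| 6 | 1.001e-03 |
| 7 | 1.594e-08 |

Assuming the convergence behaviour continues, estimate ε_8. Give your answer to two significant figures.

9.4e-22

First estimate the order: p ≈ ln(ε_7/ε_6) / ln(ε_6/ε_5) = ln(1.594e-08/1.001e-03)/ln(1.001e-03/5.503e-02) = ln(1.59241e-05)/ln(0.0181901) ≈ 2.7572.
Then ε_8 ≈ ε_7·(ε_7/ε_6)^p = 1.594e-08·(1.59241e-05)^2.7572 = 1.594e-08·5.90345e-14 ≈ 9.41e-22.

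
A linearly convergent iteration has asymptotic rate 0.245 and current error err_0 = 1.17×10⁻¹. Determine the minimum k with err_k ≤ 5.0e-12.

After k steps, err_k ≈ 1.17×10⁻¹·0.245^k.
Need 0.245^k ≤ 5.0e-12/1.17×10⁻¹ = 4.2735e-11.
k ≥ ln(4.2735e-11)/ln(0.245) = -23.8760/-1.40650 = 16.975.
Smallest integer k = 17.

17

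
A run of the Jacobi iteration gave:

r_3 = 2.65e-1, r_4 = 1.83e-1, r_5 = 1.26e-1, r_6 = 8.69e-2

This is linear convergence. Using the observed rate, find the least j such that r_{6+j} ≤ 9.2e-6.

25

Rate ρ ≈ r_6/r_5 = 8.69e-2/1.26e-1 = 0.6897.
After j more steps, r_{6+j} ≈ 8.69e-2·ρ^j; need ρ^j ≤ 9.2e-6/8.69e-2 = 0.000105869.
j ≥ ln(0.000105869)/ln(0.6897) = -9.1533/-0.37150 = 24.639.
So 25 more iterations are needed.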